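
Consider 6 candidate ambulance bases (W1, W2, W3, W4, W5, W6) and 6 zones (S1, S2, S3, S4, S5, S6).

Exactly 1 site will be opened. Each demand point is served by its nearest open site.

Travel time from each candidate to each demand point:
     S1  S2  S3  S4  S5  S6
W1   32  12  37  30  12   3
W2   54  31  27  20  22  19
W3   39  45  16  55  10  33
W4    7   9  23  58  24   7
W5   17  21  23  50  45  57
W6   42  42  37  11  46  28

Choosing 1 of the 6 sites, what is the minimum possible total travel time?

Open {W1}.
  S1→W1 32, S2→W1 12, S3→W1 37, S4→W1 30, S5→W1 12, S6→W1 3  ⇒ total 126.
Compare {W4}: total 128.
Compare {W2}: total 173.
No size-1 selection does better; minimum is 126.

126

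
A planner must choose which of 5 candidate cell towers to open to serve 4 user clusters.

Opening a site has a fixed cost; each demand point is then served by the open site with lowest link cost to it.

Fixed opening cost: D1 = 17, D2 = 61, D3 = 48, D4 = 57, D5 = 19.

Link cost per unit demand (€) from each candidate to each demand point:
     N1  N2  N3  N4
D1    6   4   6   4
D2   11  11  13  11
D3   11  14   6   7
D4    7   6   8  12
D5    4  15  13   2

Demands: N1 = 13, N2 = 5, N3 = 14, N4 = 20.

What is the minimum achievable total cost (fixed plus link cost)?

232

Open {D1, D5}: assign each demand point to its cheapest open site.
  N1→D5 13×4=52, N2→D1 5×4=20, N3→D1 14×6=84, N4→D5 20×2=40
  link cost 196, fixed 36 → total 232.
Compare {D1}: link cost 262 + fixed 17 = 279.
Compare {D1, D3, D5}: link cost 196 + fixed 84 = 280.
Compare {D1, D4, D5}: link cost 196 + fixed 93 = 289.
All other subsets cost ≥ 279. Minimum total cost: 232.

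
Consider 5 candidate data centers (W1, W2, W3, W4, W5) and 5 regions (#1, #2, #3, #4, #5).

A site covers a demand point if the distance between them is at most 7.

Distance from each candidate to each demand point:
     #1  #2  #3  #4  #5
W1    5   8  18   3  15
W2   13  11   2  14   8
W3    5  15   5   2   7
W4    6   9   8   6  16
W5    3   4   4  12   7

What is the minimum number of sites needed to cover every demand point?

2

Coverage sets (demand points within 7 of each site):
  W1: {#1, #4}
  W2: {#3}
  W3: {#1, #3, #4, #5}
  W4: {#1, #4}
  W5: {#1, #2, #3, #5}
No single site covers all 5 demand points.
But {W1, W5} covers everything, so the minimum is 2.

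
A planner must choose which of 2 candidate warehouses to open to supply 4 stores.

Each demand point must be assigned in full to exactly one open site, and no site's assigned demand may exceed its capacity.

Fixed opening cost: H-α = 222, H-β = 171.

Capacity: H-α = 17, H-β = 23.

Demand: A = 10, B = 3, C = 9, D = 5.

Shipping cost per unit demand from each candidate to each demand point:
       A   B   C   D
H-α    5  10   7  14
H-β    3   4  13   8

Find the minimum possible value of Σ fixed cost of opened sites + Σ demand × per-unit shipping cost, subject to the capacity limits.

Open {H-α, H-β}; cheapest assignment that respects the capacities:
  H-α (cap 17, load 9): C — cost 9×7 = 63
  H-β (cap 23, load 18): A, B, D — cost 10×3 + 3×4 + 5×8 = 82
  Shipping 145, fixed 393 → total 538.
  Any other capacity-feasible assignment to {H-α, H-β} ships for at least 145.
Total demand is 27 and no other set of sites has combined capacity ≥ 27, so {H-α, H-β} is the only feasible choice of open sites. Minimum: 538.

538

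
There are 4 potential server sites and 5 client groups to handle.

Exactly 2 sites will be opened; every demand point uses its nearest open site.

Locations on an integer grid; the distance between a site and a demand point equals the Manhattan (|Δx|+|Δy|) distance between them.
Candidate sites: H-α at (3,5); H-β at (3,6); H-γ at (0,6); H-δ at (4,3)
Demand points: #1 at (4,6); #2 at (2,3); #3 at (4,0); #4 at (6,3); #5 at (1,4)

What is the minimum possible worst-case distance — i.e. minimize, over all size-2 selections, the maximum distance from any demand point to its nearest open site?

3

Open {H-α, H-δ}.
  Farthest demand point is #3 at distance 3 (to H-δ); all others are ≤ 3.
With {H-γ, H-δ} the worst case is 3.
With {H-β, H-δ} the worst case is 4.
No size-2 selection achieves below 3.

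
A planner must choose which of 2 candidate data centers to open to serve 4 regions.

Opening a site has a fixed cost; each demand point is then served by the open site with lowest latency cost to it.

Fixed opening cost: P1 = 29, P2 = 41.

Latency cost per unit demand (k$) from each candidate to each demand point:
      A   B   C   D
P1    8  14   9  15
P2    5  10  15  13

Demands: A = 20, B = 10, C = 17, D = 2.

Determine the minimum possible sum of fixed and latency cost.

Open {P1, P2}: assign each demand point to its cheapest open site.
  A→P2 20×5=100, B→P2 10×10=100, C→P1 17×9=153, D→P2 2×13=26
  latency cost 379, fixed 70 → total 449.
Compare {P1}: latency cost 483 + fixed 29 = 512.
Compare {P2}: latency cost 481 + fixed 41 = 522.

449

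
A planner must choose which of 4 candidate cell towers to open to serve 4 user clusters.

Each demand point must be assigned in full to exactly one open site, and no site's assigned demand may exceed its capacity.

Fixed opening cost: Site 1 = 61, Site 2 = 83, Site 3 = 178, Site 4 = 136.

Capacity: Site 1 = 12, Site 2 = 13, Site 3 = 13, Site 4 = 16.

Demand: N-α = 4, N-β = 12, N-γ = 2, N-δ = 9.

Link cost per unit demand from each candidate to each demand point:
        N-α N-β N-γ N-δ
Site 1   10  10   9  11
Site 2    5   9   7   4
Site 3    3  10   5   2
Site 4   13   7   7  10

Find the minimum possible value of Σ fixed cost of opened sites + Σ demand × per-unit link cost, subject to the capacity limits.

373

Open {Site 2, Site 4}; cheapest assignment that respects the capacities:
  Site 2 (cap 13, load 13): N-α, N-δ — cost 4×5 + 9×4 = 56
  Site 4 (cap 16, load 14): N-β, N-γ — cost 12×7 + 2×7 = 98
  Shipping 154, fixed 219 → total 373.
  Any other capacity-feasible assignment to {Site 2, Site 4} ships for at least 154.
Compare {Site 1, Site 2, Site 4}: its best feasible assignment gives total 434.
Compare {Site 3, Site 4}: its best feasible assignment gives total 442.
Every other set of open sites that can feasibly serve all demand totals ≥ 434 even under its best assignment. Minimum: 373.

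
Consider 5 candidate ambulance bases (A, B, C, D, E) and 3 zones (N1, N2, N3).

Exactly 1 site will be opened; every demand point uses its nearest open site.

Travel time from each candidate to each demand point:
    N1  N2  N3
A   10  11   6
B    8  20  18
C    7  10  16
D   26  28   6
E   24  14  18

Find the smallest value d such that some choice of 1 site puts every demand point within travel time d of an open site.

11

Open {A}.
  Farthest demand point is N2 at travel time 11 (to A); all others are ≤ 11.
With {C} the worst case is 16.
With {B} the worst case is 20.
No size-1 selection achieves below 11.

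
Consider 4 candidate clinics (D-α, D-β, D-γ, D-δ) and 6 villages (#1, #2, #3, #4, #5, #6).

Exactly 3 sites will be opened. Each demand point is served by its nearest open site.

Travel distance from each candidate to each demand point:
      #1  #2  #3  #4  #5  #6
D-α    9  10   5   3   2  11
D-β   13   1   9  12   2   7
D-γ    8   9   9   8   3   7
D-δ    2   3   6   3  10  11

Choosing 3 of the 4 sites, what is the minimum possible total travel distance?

Open {D-α, D-β, D-δ}.
  #1→D-δ 2, #2→D-β 1, #3→D-α 5, #4→D-α 3, #5→D-α 2, #6→D-β 7  ⇒ total 20.
Compare {D-β, D-γ, D-δ}: total 21.
Compare {D-α, D-γ, D-δ}: total 22.
No size-3 selection does better; minimum is 20.

20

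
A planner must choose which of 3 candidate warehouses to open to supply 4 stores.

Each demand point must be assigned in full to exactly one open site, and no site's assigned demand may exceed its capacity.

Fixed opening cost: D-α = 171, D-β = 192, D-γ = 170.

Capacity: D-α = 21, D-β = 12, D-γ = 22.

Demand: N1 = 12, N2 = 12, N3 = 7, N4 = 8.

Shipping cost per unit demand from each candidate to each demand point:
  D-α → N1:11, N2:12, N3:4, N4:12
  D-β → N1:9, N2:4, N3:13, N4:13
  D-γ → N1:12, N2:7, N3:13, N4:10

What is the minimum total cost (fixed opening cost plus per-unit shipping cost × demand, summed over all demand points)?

Open {D-α, D-γ}; cheapest assignment that respects the capacities:
  D-α (cap 21, load 19): N1, N3 — cost 12×11 + 7×4 = 160
  D-γ (cap 22, load 20): N2, N4 — cost 12×7 + 8×10 = 164
  Shipping 324, fixed 341 → total 665.
  Any other capacity-feasible assignment to {D-α, D-γ} ships for at least 324.
Compare {D-α, D-β, D-γ}: its best feasible assignment gives total 821.
Every other set of open sites that can feasibly serve all demand totals ≥ 821 even under its best assignment. Minimum: 665.

665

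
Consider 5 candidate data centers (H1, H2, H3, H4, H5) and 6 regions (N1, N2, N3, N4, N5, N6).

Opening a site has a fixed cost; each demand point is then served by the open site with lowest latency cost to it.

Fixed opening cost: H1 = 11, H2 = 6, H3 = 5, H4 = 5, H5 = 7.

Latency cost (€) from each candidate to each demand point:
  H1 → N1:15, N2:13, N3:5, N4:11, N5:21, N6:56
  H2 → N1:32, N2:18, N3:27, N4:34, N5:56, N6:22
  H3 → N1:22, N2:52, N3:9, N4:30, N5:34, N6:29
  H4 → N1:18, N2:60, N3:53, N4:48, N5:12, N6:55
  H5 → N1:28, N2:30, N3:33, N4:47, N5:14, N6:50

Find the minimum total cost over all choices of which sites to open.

100

Open {H1, H2, H4}: assign each demand point to its cheapest open site.
  N1→H1 15, N2→H1 13, N3→H1 5, N4→H1 11, N5→H4 12, N6→H2 22
  latency cost 78, fixed 22 → total 100.
Compare {H1, H2}: latency cost 87 + fixed 17 = 104.
Compare {H1, H2, H5}: latency cost 80 + fixed 24 = 104.
Compare {H1, H2, H3, H4}: latency cost 78 + fixed 27 = 105.
All other subsets cost ≥ 104. Minimum total cost: 100.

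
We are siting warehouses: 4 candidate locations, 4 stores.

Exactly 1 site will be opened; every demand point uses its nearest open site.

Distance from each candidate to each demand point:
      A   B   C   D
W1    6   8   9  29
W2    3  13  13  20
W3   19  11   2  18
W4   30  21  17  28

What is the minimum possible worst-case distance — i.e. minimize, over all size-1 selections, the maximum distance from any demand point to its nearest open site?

19

Open {W3}.
  Farthest demand point is A at distance 19 (to W3); all others are ≤ 19.
With {W2} the worst case is 20.
With {W1} the worst case is 29.
No size-1 selection achieves below 19.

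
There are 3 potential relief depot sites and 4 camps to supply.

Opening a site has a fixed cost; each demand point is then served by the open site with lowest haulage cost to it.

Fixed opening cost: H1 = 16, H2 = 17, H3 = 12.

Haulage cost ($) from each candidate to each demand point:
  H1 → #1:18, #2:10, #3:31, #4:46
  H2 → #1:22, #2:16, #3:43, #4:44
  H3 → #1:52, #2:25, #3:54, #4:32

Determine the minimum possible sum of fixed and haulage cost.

Open {H1, H3}: assign each demand point to its cheapest open site.
  #1→H1 18, #2→H1 10, #3→H1 31, #4→H3 32
  haulage cost 91, fixed 28 → total 119.
Compare {H1}: haulage cost 105 + fixed 16 = 121.
Compare {H1, H2}: haulage cost 103 + fixed 33 = 136.
Compare {H1, H2, H3}: haulage cost 91 + fixed 45 = 136.
All other subsets cost ≥ 121. Minimum total cost: 119.

119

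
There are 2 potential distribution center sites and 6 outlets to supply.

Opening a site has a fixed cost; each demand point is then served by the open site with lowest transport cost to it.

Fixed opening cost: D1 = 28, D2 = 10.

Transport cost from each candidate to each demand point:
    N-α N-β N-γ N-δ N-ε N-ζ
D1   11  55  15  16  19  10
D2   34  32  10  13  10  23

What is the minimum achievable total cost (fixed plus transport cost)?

Open {D1, D2}: assign each demand point to its cheapest open site.
  N-α→D1 11, N-β→D2 32, N-γ→D2 10, N-δ→D2 13, N-ε→D2 10, N-ζ→D1 10
  transport cost 86, fixed 38 → total 124.
Compare {D2}: transport cost 122 + fixed 10 = 132.
Compare {D1}: transport cost 126 + fixed 28 = 154.

124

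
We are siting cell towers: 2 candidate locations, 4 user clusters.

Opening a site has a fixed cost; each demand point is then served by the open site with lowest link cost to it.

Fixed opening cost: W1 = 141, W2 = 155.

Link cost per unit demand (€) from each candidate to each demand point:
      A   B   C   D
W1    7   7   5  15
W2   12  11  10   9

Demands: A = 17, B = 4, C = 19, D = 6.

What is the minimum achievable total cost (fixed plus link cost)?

473

Open {W1}: assign each demand point to its cheapest open site.
  A→W1 17×7=119, B→W1 4×7=28, C→W1 19×5=95, D→W1 6×15=90
  link cost 332, fixed 141 → total 473.
Compare {W1, W2}: link cost 296 + fixed 296 = 592.
Compare {W2}: link cost 492 + fixed 155 = 647.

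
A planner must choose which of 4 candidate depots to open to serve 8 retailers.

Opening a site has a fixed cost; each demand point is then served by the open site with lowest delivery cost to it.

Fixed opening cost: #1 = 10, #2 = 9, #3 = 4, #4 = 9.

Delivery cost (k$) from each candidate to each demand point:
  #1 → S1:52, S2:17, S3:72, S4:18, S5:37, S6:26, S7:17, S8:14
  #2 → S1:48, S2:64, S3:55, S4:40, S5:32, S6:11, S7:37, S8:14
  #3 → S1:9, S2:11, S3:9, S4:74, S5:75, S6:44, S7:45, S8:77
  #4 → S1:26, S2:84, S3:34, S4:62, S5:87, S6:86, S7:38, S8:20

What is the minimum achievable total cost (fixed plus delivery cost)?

Open {#1, #2, #3}: assign each demand point to its cheapest open site.
  S1→#3 9, S2→#3 11, S3→#3 9, S4→#1 18, S5→#2 32, S6→#2 11, S7→#1 17, S8→#1 14
  delivery cost 121, fixed 23 → total 144.
Compare {#1, #2, #3, #4}: delivery cost 121 + fixed 32 = 153.
Compare {#1, #3}: delivery cost 141 + fixed 14 = 155.
Compare {#1, #3, #4}: delivery cost 141 + fixed 23 = 164.
All other subsets cost ≥ 153. Minimum total cost: 144.

144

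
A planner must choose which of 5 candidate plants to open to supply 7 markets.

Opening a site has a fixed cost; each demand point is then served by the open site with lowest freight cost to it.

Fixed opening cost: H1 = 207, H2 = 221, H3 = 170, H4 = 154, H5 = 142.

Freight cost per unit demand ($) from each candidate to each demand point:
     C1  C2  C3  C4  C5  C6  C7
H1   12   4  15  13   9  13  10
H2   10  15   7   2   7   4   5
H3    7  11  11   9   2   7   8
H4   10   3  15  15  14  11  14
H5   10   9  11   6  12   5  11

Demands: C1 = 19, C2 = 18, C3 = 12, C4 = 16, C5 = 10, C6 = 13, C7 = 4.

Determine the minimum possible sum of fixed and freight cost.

Open {H2, H4}: assign each demand point to its cheapest open site.
  C1→H2 19×10=190, C2→H4 18×3=54, C3→H2 12×7=84, C4→H2 16×2=32, C5→H2 10×7=70, C6→H2 13×4=52, C7→H2 4×5=20
  freight cost 502, fixed 375 → total 877.
Compare {H3}: freight cost 750 + fixed 170 = 920.
Compare {H2, H3}: freight cost 539 + fixed 391 = 930.
Compare {H3, H4}: freight cost 606 + fixed 324 = 930.
All other subsets cost ≥ 920. Minimum total cost: 877.

877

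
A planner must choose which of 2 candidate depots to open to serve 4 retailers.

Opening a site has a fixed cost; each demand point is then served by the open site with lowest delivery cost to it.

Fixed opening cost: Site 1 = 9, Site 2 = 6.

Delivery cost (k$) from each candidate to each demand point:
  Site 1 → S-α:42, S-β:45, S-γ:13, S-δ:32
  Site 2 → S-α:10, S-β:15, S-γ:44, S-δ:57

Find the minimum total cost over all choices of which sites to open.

Open {Site 1, Site 2}: assign each demand point to its cheapest open site.
  S-α→Site 2 10, S-β→Site 2 15, S-γ→Site 1 13, S-δ→Site 1 32
  delivery cost 70, fixed 15 → total 85.
Compare {Site 2}: delivery cost 126 + fixed 6 = 132.
Compare {Site 1}: delivery cost 132 + fixed 9 = 141.

85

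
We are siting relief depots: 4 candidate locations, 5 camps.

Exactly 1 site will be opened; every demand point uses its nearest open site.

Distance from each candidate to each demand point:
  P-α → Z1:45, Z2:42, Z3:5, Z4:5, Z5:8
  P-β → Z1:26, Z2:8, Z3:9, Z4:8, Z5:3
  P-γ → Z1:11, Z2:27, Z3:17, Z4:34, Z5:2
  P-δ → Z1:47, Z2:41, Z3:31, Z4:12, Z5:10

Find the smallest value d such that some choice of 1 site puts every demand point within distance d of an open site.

Open {P-β}.
  Farthest demand point is Z1 at distance 26 (to P-β); all others are ≤ 26.
With {P-γ} the worst case is 34.
With {P-α} the worst case is 45.
No size-1 selection achieves below 26.

26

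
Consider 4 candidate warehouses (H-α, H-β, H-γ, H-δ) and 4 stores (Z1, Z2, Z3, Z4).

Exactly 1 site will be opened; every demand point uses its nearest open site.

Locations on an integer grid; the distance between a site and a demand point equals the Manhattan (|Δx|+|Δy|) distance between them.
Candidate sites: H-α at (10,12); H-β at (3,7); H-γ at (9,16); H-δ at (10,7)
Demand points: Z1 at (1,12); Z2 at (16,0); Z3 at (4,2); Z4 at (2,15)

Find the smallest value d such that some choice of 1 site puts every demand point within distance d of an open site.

Open {H-δ}.
  Farthest demand point is Z4 at distance 16 (to H-δ); all others are ≤ 16.
With {H-α} the worst case is 18.
With {H-β} the worst case is 20.
No size-1 selection achieves below 16.

16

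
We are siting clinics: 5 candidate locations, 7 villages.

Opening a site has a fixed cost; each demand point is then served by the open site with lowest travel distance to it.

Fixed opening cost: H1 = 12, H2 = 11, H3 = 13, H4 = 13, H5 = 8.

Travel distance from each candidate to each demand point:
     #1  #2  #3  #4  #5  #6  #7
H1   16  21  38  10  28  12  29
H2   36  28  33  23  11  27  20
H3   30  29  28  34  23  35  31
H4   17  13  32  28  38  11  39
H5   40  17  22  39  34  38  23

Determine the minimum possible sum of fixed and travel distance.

139

Open {H1, H2, H5}: assign each demand point to its cheapest open site.
  #1→H1 16, #2→H5 17, #3→H5 22, #4→H1 10, #5→H2 11, #6→H1 12, #7→H2 20
  travel distance 108, fixed 31 → total 139.
Compare {H1, H2}: travel distance 123 + fixed 23 = 146.
Compare {H1, H2, H4, H5}: travel distance 103 + fixed 44 = 147.
Compare {H1, H5}: travel distance 128 + fixed 20 = 148.
All other subsets cost ≥ 146. Minimum total cost: 139.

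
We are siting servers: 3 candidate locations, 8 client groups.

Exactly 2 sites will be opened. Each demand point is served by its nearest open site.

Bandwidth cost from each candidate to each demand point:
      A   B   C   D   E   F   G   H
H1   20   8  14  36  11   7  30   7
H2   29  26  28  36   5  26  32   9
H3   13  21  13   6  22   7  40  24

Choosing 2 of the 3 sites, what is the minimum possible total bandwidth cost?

95

Open {H1, H3}.
  A→H3 13, B→H1 8, C→H3 13, D→H3 6, E→H1 11, F→H1 7, G→H1 30, H→H1 7  ⇒ total 95.
Compare {H2, H3}: total 106.
Compare {H1, H2}: total 127.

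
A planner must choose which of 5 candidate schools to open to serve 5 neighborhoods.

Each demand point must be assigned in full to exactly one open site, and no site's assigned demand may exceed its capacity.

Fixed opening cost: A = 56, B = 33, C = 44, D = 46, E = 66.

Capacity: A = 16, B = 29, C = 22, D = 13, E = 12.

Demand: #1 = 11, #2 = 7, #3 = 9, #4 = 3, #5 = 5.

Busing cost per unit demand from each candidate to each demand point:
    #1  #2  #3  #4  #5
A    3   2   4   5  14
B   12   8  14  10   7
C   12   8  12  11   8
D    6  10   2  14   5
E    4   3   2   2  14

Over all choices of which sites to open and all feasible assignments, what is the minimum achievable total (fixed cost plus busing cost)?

Open {A, B, D}; cheapest assignment that respects the capacities:
  A (cap 16, load 14): #1, #4 — cost 11×3 + 3×5 = 48
  B (cap 29, load 12): #2, #5 — cost 7×8 + 5×7 = 91
  D (cap 13, load 9): #3 — cost 9×2 = 18
  Shipping 157, fixed 135 → total 292.
  Any other capacity-feasible assignment to {A, B, D} ships for at least 157.
Compare {A, B, E}: its best feasible assignment gives total 303.
Compare {A, C, D}: its best feasible assignment gives total 308.
Every other set of open sites that can feasibly serve all demand totals ≥ 303 even under its best assignment. Minimum: 292.

292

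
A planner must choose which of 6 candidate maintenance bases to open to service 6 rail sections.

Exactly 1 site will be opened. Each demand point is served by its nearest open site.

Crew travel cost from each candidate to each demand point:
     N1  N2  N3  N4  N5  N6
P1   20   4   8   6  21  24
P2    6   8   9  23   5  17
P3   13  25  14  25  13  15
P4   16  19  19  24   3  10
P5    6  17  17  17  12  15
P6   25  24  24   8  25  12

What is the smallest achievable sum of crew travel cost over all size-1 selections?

Open {P2}.
  N1→P2 6, N2→P2 8, N3→P2 9, N4→P2 23, N5→P2 5, N6→P2 17  ⇒ total 68.
Compare {P1}: total 83.
Compare {P5}: total 84.
No size-1 selection does better; minimum is 68.

68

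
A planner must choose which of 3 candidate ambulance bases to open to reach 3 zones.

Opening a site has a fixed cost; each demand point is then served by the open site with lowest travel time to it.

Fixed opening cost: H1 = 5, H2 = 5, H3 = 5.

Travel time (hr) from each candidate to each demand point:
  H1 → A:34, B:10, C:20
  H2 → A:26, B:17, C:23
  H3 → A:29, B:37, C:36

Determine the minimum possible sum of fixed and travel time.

Open {H1, H2}: assign each demand point to its cheapest open site.
  A→H2 26, B→H1 10, C→H1 20
  travel time 56, fixed 10 → total 66.
Compare {H1}: travel time 64 + fixed 5 = 69.
Compare {H1, H3}: travel time 59 + fixed 10 = 69.
Compare {H2}: travel time 66 + fixed 5 = 71.
All other subsets cost ≥ 69. Minimum total cost: 66.

66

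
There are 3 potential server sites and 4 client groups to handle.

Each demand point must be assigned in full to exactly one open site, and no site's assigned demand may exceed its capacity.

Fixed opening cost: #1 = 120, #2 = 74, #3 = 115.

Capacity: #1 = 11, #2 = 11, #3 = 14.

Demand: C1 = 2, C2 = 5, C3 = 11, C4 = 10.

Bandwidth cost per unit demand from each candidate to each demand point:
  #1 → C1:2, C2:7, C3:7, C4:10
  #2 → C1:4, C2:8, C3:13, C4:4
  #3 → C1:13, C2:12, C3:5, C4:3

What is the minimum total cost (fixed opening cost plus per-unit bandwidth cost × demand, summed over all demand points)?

Open {#1, #2, #3}; cheapest assignment that respects the capacities:
  #1 (cap 11, load 7): C1, C2 — cost 2×2 + 5×7 = 39
  #2 (cap 11, load 10): C4 — cost 10×4 = 40
  #3 (cap 14, load 11): C3 — cost 11×5 = 55
  Shipping 134, fixed 309 → total 443.
  Any other capacity-feasible assignment to {#1, #2, #3} ships for at least 134.
Total demand is 28 and no other set of sites has combined capacity ≥ 28, so {#1, #2, #3} is the only feasible choice of open sites. Minimum: 443.

443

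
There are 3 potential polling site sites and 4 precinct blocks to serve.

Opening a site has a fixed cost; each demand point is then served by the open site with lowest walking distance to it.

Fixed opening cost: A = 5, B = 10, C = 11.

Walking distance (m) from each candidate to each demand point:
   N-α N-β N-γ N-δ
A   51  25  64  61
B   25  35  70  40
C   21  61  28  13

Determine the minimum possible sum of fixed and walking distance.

103

Open {A, C}: assign each demand point to its cheapest open site.
  N-α→C 21, N-β→A 25, N-γ→C 28, N-δ→C 13
  walking distance 87, fixed 16 → total 103.
Compare {A, B, C}: walking distance 87 + fixed 26 = 113.
Compare {B, C}: walking distance 97 + fixed 21 = 118.
Compare {C}: walking distance 123 + fixed 11 = 134.
All other subsets cost ≥ 113. Minimum total cost: 103.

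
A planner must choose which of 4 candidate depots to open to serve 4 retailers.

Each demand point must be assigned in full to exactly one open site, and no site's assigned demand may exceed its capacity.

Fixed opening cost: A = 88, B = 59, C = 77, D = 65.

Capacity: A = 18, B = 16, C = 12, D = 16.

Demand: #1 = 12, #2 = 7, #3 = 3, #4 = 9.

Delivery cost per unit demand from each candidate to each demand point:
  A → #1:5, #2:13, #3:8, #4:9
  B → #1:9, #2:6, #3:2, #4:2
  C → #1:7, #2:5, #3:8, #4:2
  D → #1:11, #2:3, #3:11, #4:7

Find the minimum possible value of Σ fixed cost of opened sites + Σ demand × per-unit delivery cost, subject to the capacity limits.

291

Open {A, B}; cheapest assignment that respects the capacities:
  A (cap 18, load 15): #1, #3 — cost 12×5 + 3×8 = 84
  B (cap 16, load 16): #2, #4 — cost 7×6 + 9×2 = 60
  Shipping 144, fixed 147 → total 291.
  Any other capacity-feasible assignment to {A, B} ships for at least 144.
Compare {A, B, D}: its best feasible assignment gives total 317.
Compare {A, D}: its best feasible assignment gives total 321.
Every other set of open sites that can feasibly serve all demand totals ≥ 317 even under its best assignment. Minimum: 291.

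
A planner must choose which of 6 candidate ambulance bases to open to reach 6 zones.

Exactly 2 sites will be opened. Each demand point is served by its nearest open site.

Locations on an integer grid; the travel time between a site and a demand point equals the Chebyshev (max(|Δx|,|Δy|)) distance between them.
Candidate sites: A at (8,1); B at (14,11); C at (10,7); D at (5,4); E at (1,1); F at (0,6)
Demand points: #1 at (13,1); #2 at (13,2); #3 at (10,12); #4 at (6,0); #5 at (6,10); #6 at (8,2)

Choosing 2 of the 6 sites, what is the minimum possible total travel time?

Open {A, C}.
  #1→A 5, #2→A 5, #3→C 5, #4→A 2, #5→C 4, #6→A 1  ⇒ total 22.
Compare {A, B}: total 25.
Compare {A, D}: total 27.
No size-2 selection does better; minimum is 22.

22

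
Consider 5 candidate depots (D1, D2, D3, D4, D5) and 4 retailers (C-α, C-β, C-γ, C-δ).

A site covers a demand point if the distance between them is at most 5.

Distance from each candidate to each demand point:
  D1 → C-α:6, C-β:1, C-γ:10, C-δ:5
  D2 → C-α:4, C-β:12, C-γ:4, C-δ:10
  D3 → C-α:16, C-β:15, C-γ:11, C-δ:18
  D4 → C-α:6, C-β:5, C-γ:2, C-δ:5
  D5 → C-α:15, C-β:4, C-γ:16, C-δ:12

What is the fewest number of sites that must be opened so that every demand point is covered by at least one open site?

Coverage sets (demand points within 5 of each site):
  D1: {C-β, C-δ}
  D2: {C-α, C-γ}
  D3: {}
  D4: {C-β, C-γ, C-δ}
  D5: {C-β}
No single site covers all 4 demand points.
But {D1, D2} covers everything, so the minimum is 2.

2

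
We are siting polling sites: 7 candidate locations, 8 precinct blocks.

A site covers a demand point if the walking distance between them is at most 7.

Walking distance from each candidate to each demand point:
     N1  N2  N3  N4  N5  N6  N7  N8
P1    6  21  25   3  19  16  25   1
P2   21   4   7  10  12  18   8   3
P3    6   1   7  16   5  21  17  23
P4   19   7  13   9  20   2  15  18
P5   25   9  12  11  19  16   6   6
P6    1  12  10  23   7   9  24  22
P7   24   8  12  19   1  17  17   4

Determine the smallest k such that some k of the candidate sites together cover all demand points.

4

Coverage sets (demand points within 7 of each site):
  P1: {N1, N4, N8}
  P2: {N2, N3, N8}
  P3: {N1, N2, N3, N5}
  P4: {N2, N6}
  P5: {N7, N8}
  P6: {N1, N5}
  P7: {N5, N8}
No 3 sites suffice: every size-3 union leaves at least one demand point uncovered.
But {P1, P3, P4, P5} covers everything, so the minimum is 4.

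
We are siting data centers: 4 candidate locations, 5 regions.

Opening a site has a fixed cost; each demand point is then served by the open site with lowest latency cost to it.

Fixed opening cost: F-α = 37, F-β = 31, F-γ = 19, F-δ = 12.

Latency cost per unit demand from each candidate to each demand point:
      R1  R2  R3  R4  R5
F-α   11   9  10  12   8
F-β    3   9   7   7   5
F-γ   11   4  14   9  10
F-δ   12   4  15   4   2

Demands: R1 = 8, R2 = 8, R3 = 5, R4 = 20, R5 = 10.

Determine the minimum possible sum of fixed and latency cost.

Open {F-β, F-δ}: assign each demand point to its cheapest open site.
  R1→F-β 8×3=24, R2→F-δ 8×4=32, R3→F-β 5×7=35, R4→F-δ 20×4=80, R5→F-δ 10×2=20
  latency cost 191, fixed 43 → total 234.
Compare {F-β, F-γ, F-δ}: latency cost 191 + fixed 62 = 253.
Compare {F-α, F-β, F-δ}: latency cost 191 + fixed 80 = 271.
Compare {F-α, F-β, F-γ, F-δ}: latency cost 191 + fixed 99 = 290.
All other subsets cost ≥ 253. Minimum total cost: 234.

234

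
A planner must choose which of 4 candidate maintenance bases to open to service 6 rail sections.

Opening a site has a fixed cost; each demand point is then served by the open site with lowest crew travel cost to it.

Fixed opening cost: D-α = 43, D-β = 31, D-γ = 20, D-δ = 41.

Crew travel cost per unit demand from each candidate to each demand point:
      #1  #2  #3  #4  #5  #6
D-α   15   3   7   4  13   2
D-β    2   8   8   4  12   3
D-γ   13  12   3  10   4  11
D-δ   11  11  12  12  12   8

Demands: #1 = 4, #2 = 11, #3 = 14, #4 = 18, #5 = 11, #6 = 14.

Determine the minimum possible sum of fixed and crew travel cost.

Open {D-α, D-β, D-γ}: assign each demand point to its cheapest open site.
  #1→D-β 4×2=8, #2→D-α 11×3=33, #3→D-γ 14×3=42, #4→D-α 18×4=72, #5→D-γ 11×4=44, #6→D-α 14×2=28
  crew travel cost 227, fixed 94 → total 321.
Compare {D-α, D-γ}: crew travel cost 271 + fixed 63 = 334.
Compare {D-β, D-γ}: crew travel cost 296 + fixed 51 = 347.
Compare {D-α, D-β, D-γ, D-δ}: crew travel cost 227 + fixed 135 = 362.
All other subsets cost ≥ 334. Minimum total cost: 321.

321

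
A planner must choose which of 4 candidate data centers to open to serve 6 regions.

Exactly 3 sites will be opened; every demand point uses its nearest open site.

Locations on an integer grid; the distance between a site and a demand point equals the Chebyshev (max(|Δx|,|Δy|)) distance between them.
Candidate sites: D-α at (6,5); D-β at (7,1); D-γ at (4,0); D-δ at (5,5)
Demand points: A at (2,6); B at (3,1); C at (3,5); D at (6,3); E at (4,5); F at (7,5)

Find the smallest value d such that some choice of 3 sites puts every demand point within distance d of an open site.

Open {D-α, D-γ, D-δ}.
  Farthest demand point is A at distance 3 (to D-δ); all others are ≤ 3.
With {D-β, D-γ, D-δ} the worst case is 3.
With {D-α, D-β, D-γ} the worst case is 4.
No size-3 selection achieves below 3.

3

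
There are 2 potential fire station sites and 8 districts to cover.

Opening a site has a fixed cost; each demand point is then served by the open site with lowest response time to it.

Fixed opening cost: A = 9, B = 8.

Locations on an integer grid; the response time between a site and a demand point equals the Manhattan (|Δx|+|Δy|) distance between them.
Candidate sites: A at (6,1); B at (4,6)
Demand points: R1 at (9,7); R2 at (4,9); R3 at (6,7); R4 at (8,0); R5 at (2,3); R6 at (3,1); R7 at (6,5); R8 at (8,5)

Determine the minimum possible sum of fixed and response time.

48

Open {A, B}: assign each demand point to its cheapest open site.
  R1→B 6, R2→B 3, R3→B 3, R4→A 3, R5→B 5, R6→A 3, R7→B 3, R8→B 5
  response time 31, fixed 17 → total 48.
Compare {B}: response time 41 + fixed 8 = 49.
Compare {A}: response time 47 + fixed 9 = 56.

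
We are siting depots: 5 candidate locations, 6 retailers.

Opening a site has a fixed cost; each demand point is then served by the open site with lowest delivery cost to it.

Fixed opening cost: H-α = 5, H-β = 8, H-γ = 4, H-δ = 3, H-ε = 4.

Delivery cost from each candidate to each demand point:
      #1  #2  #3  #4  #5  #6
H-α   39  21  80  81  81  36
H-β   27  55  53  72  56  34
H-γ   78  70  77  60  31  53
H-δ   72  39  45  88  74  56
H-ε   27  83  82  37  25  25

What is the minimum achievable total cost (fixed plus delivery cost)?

Open {H-α, H-δ, H-ε}: assign each demand point to its cheapest open site.
  #1→H-ε 27, #2→H-α 21, #3→H-δ 45, #4→H-ε 37, #5→H-ε 25, #6→H-ε 25
  delivery cost 180, fixed 12 → total 192.
Compare {H-α, H-γ, H-δ, H-ε}: delivery cost 180 + fixed 16 = 196.
Compare {H-α, H-β, H-δ, H-ε}: delivery cost 180 + fixed 20 = 200.
Compare {H-α, H-β, H-γ, H-δ, H-ε}: delivery cost 180 + fixed 24 = 204.
All other subsets cost ≥ 196. Minimum total cost: 192.

192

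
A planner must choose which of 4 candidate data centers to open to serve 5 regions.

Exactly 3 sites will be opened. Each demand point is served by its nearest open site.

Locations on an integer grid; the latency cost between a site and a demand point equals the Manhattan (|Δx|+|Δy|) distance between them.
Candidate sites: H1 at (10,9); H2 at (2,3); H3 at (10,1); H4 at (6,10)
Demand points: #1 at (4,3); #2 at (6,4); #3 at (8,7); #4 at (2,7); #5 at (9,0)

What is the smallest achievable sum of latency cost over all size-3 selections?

17

Open {H1, H2, H3}.
  #1→H2 2, #2→H2 5, #3→H1 4, #4→H2 4, #5→H3 2  ⇒ total 17.
Compare {H2, H3, H4}: total 18.
Compare {H1, H2, H4}: total 25.
No size-3 selection does better; minimum is 17.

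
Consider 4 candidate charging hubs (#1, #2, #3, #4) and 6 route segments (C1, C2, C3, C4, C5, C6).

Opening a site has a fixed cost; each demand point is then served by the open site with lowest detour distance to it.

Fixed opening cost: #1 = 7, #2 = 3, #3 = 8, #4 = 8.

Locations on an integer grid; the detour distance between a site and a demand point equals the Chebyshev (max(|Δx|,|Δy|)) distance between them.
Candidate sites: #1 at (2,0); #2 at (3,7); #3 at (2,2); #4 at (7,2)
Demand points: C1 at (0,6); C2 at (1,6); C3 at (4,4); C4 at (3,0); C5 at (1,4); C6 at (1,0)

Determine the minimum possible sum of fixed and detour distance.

Open {#1, #2}: assign each demand point to its cheapest open site.
  C1→#2 3, C2→#2 2, C3→#2 3, C4→#1 1, C5→#2 3, C6→#1 1
  detour distance 13, fixed 10 → total 23.
Compare {#3}: detour distance 16 + fixed 8 = 24.
Compare {#2, #3}: detour distance 13 + fixed 11 = 24.
Compare {#2}: detour distance 25 + fixed 3 = 28.
All other subsets cost ≥ 24. Minimum total cost: 23.

23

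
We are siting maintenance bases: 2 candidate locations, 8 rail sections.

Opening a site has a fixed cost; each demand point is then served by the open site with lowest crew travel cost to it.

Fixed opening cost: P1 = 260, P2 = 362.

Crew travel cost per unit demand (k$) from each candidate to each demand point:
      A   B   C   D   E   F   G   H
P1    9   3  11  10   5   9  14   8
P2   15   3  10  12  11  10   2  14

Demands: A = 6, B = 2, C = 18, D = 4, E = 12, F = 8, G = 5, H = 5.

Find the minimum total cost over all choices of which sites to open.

Open {P1}: assign each demand point to its cheapest open site.
  A→P1 6×9=54, B→P1 2×3=6, C→P1 18×11=198, D→P1 4×10=40, E→P1 12×5=60, F→P1 8×9=72, G→P1 5×14=70, H→P1 5×8=40
  crew travel cost 540, fixed 260 → total 800.
Compare {P2}: crew travel cost 616 + fixed 362 = 978.
Compare {P1, P2}: crew travel cost 462 + fixed 622 = 1084.

800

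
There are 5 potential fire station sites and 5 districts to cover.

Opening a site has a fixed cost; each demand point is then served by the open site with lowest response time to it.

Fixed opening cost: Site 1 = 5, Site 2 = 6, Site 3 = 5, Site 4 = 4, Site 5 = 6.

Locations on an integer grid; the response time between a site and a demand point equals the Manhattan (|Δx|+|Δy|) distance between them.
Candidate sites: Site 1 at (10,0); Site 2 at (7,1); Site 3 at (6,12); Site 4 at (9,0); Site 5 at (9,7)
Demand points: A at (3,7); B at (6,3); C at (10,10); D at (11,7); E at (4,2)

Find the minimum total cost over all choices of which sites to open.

31

Open {Site 2, Site 5}: assign each demand point to its cheapest open site.
  A→Site 5 6, B→Site 2 3, C→Site 5 4, D→Site 5 2, E→Site 2 4
  response time 19, fixed 12 → total 31.
Compare {Site 5}: response time 29 + fixed 6 = 35.
Compare {Site 4, Site 5}: response time 25 + fixed 10 = 35.
Compare {Site 2, Site 4, Site 5}: response time 19 + fixed 16 = 35.
All other subsets cost ≥ 35. Minimum total cost: 31.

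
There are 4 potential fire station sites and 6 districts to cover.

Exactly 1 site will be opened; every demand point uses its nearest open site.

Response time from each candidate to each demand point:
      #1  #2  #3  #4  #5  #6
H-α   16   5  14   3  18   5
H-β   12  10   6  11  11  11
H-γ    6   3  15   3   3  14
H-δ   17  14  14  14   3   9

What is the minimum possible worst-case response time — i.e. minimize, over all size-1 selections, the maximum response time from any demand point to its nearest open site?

Open {H-β}.
  Farthest demand point is #1 at response time 12 (to H-β); all others are ≤ 12.
With {H-γ} the worst case is 15.
With {H-δ} the worst case is 17.
No size-1 selection achieves below 12.

12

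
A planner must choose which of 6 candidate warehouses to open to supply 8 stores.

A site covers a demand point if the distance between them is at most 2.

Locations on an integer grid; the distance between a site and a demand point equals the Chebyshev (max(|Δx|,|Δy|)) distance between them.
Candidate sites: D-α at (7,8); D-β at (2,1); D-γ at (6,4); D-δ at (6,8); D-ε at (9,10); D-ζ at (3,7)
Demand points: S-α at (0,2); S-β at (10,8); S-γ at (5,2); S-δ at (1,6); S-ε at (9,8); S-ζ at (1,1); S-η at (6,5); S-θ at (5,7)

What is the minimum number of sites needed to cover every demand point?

Coverage sets (demand points within 2 of each site):
  D-α: {S-ε, S-θ}
  D-β: {S-α, S-ζ}
  D-γ: {S-γ, S-η}
  D-δ: {S-θ}
  D-ε: {S-β, S-ε}
  D-ζ: {S-δ, S-θ}
No 3 sites suffice: every size-3 union leaves at least one demand point uncovered.
But {D-β, D-γ, D-ε, D-ζ} covers everything, so the minimum is 4.

4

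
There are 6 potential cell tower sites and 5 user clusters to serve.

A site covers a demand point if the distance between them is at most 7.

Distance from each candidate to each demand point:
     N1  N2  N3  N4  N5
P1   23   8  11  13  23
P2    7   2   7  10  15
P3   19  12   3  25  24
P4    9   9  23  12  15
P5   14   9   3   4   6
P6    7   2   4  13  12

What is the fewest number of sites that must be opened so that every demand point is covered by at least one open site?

2

Coverage sets (demand points within 7 of each site):
  P1: {}
  P2: {N1, N2, N3}
  P3: {N3}
  P4: {}
  P5: {N3, N4, N5}
  P6: {N1, N2, N3}
No single site covers all 5 demand points.
But {P2, P5} covers everything, so the minimum is 2.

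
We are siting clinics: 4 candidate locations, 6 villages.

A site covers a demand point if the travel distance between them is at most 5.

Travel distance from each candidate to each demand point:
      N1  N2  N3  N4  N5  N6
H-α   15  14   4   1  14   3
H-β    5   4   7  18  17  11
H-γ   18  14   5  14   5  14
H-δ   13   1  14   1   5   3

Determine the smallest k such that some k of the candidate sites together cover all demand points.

3

Coverage sets (demand points within 5 of each site):
  H-α: {N3, N4, N6}
  H-β: {N1, N2}
  H-γ: {N3, N5}
  H-δ: {N2, N4, N5, N6}
No 2 sites suffice: every size-2 union leaves at least one demand point uncovered.
But {H-α, H-β, H-γ} covers everything, so the minimum is 3.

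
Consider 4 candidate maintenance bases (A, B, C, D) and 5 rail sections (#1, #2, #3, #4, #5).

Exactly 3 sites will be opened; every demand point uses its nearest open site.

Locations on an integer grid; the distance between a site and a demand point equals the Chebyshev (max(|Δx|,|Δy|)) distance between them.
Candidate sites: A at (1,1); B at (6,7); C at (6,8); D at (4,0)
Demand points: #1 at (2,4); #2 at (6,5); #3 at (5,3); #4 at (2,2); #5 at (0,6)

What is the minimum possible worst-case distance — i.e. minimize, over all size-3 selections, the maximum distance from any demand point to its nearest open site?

Open {A, B, C}.
  Farthest demand point is #5 at distance 5 (to A); all others are ≤ 5.
With {A, B, D} the worst case is 5.
With {A, C, D} the worst case is 5.
No size-3 selection achieves below 5.

5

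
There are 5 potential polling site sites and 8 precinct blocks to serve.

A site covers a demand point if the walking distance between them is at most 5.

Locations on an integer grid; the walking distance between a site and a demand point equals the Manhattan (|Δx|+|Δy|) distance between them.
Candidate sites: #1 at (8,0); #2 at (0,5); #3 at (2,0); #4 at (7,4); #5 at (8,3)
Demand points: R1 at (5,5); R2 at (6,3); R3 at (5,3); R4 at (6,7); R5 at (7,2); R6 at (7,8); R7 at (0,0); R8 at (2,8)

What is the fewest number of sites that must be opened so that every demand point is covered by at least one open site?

2

Coverage sets (demand points within 5 of each site):
  #1: {R2, R5}
  #2: {R1, R7, R8}
  #3: {R7}
  #4: {R1, R2, R3, R4, R5, R6}
  #5: {R1, R2, R3, R5}
No single site covers all 8 demand points.
But {#2, #4} covers everything, so the minimum is 2.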